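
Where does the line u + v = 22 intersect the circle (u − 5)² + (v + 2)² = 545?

(1, 21) and (28, −6)

Substitute v = −u + 22:
2u² − 58u + 56 = 0  ⟹  u² − 29u + 28 = 0
u = 28 or u = 1, giving (28, −6) and (1, 21).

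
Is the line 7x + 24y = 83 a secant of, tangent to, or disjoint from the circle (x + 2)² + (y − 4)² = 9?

d² = (7·(−2) + 24·4 − (83))²/625 = 1/625; r² = 9.
Since d² < r², the line cuts the circle twice.

secant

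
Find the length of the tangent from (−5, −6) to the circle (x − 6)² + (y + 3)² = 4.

Centre (6, −3), r² = 4. |PO|² = (−11)² + (−3)² = 130.
Power of the point: PT² = |PO|² − r² = 126, so PT = 3√14.

3√14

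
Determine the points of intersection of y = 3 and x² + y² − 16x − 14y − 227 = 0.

Substitute y = 3:
x² − 16x − 260 = 0
x = 26 or x = −10, giving (26, 3) and (−10, 3).

(−10, 3) and (26, 3)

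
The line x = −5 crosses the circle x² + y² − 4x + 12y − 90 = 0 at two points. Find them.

(−5, −15) and (−5, 3)

The line gives x = −5. Substituting into the circle:
y² + 12y − 45 = 0
y = 3 or y = −15, giving (−5, 3) and (−5, −15).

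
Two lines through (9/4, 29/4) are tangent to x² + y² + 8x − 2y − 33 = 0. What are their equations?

x + 7y = 53 and 7x + y = 23

Let a tangent through (9/4, 29/4) have slope m. Its distance from (−4, 1) must equal 5√2:
[m·(−25/4) − (−25/4)]² = 50(m² + 1)
7m² + 50m + 7 = 0, so m = −1/7 or m = −7.
With m = −1/7: x + 7y = 53. With m = −7: 7x + y = 23.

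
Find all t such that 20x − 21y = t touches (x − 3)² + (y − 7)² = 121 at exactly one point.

t = −406 or t = 232

The line touches the circle iff its distance from (3, 7) is 11:
|20·3 − 21·7 − t| / √841 = 11
|t − (−87)| = 11·29, so t = 232 or t = −406.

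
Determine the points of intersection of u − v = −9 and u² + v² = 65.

Substitute v = u + 9:
2u² + 18u + 16 = 0  ⟹  u² + 9u + 8 = 0
u = −1 or u = −8, giving (−1, 8) and (−8, 1).

(−8, 1) and (−1, 8)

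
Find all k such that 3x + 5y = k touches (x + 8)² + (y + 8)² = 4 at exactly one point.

For a tangent, require d(centre, line) = r = 2.
|3·(−8) + 5·(−8) − k| / √34 = 2
|k − (−64)| = 2√34.

k = −64 ± 2√34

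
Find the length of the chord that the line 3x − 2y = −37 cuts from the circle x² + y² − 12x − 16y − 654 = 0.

Substitute y = (37 + 3x)/2:
13x² + 78x − 2431 = 0  ⟹  x² + 6x − 187 = 0
x = 11 or x = −17, giving (11, 35) and (−17, −7).
|(11, 35) − (−17, −7)| = √((28)² + (42)²) = 14√13.

14√13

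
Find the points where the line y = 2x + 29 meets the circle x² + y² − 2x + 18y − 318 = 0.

From the line, y = 2x + 29. Substituting:
5x² + 150x + 1045 = 0  ⟹  x² + 30x + 209 = 0
x = −11 or x = −19, giving (−11, 7) and (−19, −9).

(−19, −9) and (−11, 7)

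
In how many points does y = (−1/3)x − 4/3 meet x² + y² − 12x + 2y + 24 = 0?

Substituting the line into the circle gives 10x² − 106x + 208 = 0.
Discriminant = (−106)² − 4·10·(208) = 2916 > 0.
Two real roots: the line is a secant.

2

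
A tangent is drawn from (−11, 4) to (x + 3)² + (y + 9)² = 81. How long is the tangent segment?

Centre (−3, −9), r² = 81. |PO|² = (−8)² + (13)² = 233.
By the tangent–radius right angle, tangent length = √(|PO|² − r²) = √152 = 2√38.

2√38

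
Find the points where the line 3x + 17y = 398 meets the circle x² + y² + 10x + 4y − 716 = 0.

(−9, 25) and (8, 22)

Express y = (398 − 3x)/17 and substitute into the circle:
298x² + 298x − 21456 = 0  ⟹  x² + x − 72 = 0
x = 8 or x = −9, giving (8, 22) and (−9, 25).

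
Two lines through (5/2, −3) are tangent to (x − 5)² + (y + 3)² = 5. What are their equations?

2x + y = 2 and 2x − y = 8

Let a tangent through (5/2, −3) have slope m. Its distance from (5, −3) must equal √5:
[m·(5/2) − (0)]² = 5(m² + 1)
m² − 4 = 0, so m = −2 or m = 2.
Through (5/2, −3) these give 2x + y = 2 and 2x − y = 8.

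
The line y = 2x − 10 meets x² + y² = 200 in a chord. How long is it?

Centre (0, 0), r² = 200. Perpendicular distance d from centre to line = |−10| / √5 = 10/√5.
Chord = 2√(r² − d²) = 2·√(180) = 12√5.

12√5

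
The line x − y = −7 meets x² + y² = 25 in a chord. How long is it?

√2

Substitute y = x + 7:
2x² + 14x + 24 = 0  ⟹  x² + 7x + 12 = 0
x = −3 or x = −4, giving (−3, 4) and (−4, 3).
|(−3, 4) − (−4, 3)| = √((1)² + (1)²) = √2.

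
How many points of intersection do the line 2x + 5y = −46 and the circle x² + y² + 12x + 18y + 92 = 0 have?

Centre (−6, −9), r² = 25. Distance² from centre to line = (−11)²/29 = 121/29.
Since d² < r², the line cuts the circle twice.

2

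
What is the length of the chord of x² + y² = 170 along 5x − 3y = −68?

2√34

Substitute y = (68 + 5x)/3:
34x² + 680x + 3094 = 0  ⟹  x² + 20x + 91 = 0
x = −7 or x = −13, giving (−7, 11) and (−13, 1).
Chord length = distance between (−7, 11) and (−13, 1) = √136 = 2√34.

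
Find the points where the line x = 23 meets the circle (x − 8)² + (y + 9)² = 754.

The line gives x = 23. Substituting into the circle:
y² + 18y − 448 = 0
y = 14 or y = −32, giving (23, 14) and (23, −32).

(23, −32) and (23, 14)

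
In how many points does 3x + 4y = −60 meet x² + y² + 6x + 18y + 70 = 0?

Substituting the line into the circle gives 25x² + 240x + 400 = 0.
Δ = 57600 − 40000 = 17600.
Two real roots: the line is a secant.

2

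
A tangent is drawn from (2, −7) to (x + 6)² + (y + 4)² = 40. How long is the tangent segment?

The centre is (−6, −4) and r = 2√10. The square of the distance from P to the centre is 64 + 9 = 73.
Power of the point: PT² = |PO|² − r² = 33, so PT = √33.

√33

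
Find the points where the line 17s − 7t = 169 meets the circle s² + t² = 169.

(5, −12) and (12, 5)

Express t = (−169 + 17s)/7 and substitute into the circle:
338s² − 5746s + 20280 = 0  ⟹  s² − 17s + 60 = 0
s = 12 or s = 5, giving (12, 5) and (5, −12).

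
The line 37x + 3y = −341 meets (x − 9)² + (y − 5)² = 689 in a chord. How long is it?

Centre (9, 5), r² = 689. Perpendicular distance d from centre to line = |689| / √1378 = 689/√1378.
Half the chord is √(r² − d²) = √(689/2), so the full chord is √1378.

√1378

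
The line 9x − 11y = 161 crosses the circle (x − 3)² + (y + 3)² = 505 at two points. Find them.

(−9, −22) and (24, 5)

From the line, y = (−161 + 9x)/11. Substituting:
202x² − 3030x − 43632 = 0  ⟹  x² − 15x − 216 = 0
x = 24 or x = −9, giving (24, 5) and (−9, −22).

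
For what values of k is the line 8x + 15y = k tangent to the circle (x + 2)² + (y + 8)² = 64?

k = −272 or k = 0

The line touches the circle iff its distance from (−2, −8) is 8:
|8·(−2) + 15·(−8) − k| / √289 = 8
|k − (−136)| = 8·17, so k = 0 or k = −272.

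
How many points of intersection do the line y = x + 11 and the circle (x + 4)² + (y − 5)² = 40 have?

2

Centre (−4, 5), r² = 40. Distance² from centre to line = (2)²/2 = 2.
Since d² < r², the line cuts the circle twice.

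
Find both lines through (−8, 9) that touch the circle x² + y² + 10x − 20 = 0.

Let a tangent through (−8, 9) have slope m. Its distance from (−5, 0) must equal 3√5:
[m·(3) − (−9)]² = 45(m² + 1)
2m² − 3m − 2 = 0, so m = −1/2 or m = 2.
With m = −1/2: x + 2y = 10. With m = 2: 2x − y = −25.

x + 2y = 10 and 2x − y = −25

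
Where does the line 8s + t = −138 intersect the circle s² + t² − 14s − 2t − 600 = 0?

(−18, 6) and (−16, −10)

Express t = −8s − 138 and substitute into the circle:
65s² + 2210s + 18720 = 0  ⟹  s² + 34s + 288 = 0
s = −16 or s = −18, giving (−16, −10) and (−18, 6).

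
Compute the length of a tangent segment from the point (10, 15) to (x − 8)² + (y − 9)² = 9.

√31

The centre is (8, 9) and r = 3. The square of the distance from P to the centre is 4 + 36 = 40.
The tangent meets the radius at right angles, so tangent² = |PO|² − r² = 40 − 9 = 31.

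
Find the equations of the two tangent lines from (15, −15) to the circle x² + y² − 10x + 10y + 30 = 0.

x + 2y = −15 and 2x + y = 15

Write the tangent as mx − y + (−15 − m·(15)) = 0 and set its distance from the centre to 2√5:
(−10m − (10))² = 20(m² + 1)
2m² + 5m + 2 = 0, so m = −1/2 or m = −2.
With m = −1/2: x + 2y = −15. With m = −2: 2x + y = 15.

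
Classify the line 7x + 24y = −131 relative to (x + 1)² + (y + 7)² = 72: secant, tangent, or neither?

secant

Substituting the line into the circle gives 625x² + 634x − 39527 = 0.
Discriminant = (634)² − 4·625·(−39527) = 99219456 > 0.
Two real roots: the line is a secant.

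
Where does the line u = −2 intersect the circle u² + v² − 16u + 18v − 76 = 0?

(−2, −20) and (−2, 2)

The line gives u = −2. Substituting into the circle:
v² + 18v − 40 = 0
v = 2 or v = −20, giving (−2, 2) and (−2, −20).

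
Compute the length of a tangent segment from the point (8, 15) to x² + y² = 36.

√253

Centre (0, 0), r² = 36. |PO|² = (8)² + (15)² = 289.
The tangent meets the radius at right angles, so tangent² = |PO|² − r² = 289 − 36 = 253.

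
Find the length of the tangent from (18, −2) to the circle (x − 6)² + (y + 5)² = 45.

6√3

With centre O = (6, −5), |OP|² = 153 and r² = 45.
Power of the point: PT² = |PO|² − r² = 108, so PT = 6√3.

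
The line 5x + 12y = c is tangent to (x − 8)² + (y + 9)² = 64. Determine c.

The line touches the circle iff its distance from (8, −9) is 8:
|5·8 + 12·(−9) − c| / √169 = 8
|c − (−68)| = 8·13, so c = 36 or c = −172.

c = −172 or c = 36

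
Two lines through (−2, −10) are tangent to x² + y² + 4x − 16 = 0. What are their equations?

2x + y = −14 and 2x − y = 6

Write the tangent as mx − y + (−10 − m·(−2)) = 0 and set its distance from the centre to 2√5:
(0m − (10))² = 20(m² + 1)
m² − 4 = 0, so m = −2 or m = 2.
With m = −2: 2x + y = −14. With m = 2: 2x − y = 6.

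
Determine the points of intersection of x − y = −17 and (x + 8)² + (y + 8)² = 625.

(−32, −15) and (−1, 16)

Express y = x + 17 and substitute into the circle:
2x² + 66x + 64 = 0  ⟹  x² + 33x + 32 = 0
x = −1 or x = −32, giving (−1, 16) and (−32, −15).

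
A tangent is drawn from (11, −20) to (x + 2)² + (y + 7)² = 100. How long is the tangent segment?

Centre (−2, −7), r² = 100. |PO|² = (13)² + (−13)² = 338.
The tangent meets the radius at right angles, so tangent² = |PO|² − r² = 338 − 100 = 238.

√238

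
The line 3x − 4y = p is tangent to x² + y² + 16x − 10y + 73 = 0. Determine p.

The line touches the circle iff its distance from (−8, 5) is 4:
|3·(−8) − 4·5 − p| / √25 = 4
|p − (−44)| = 4·5, so p = −24 or p = −64.

p = −64 or p = −24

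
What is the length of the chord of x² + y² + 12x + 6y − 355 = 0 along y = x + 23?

20√2

Centre (−6, −3), r² = 400. Perpendicular distance d from centre to line = |20| / √2 = 20/√2.
Half the chord is √(r² − d²) = √(200), so the full chord is 20√2.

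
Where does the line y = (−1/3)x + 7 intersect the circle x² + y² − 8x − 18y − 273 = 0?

(−15, 12) and (21, 0)

Substitute y = (21 − x)/3:
10x² − 60x − 3150 = 0  ⟹  x² − 6x − 315 = 0
x = 21 or x = −15, giving (21, 0) and (−15, 12).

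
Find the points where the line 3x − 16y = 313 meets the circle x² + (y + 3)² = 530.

(−13, −22) and (19, −16)

Express y = (−313 + 3x)/16 and substitute into the circle:
265x² − 1590x − 65455 = 0  ⟹  x² − 6x − 247 = 0
x = 19 or x = −13, giving (19, −16) and (−13, −22).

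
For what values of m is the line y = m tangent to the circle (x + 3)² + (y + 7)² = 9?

m = −10 or m = −4

Tangency holds when the distance from the centre (−3, −7) to the line equals the radius 3:
|0·(−3) + 1·(−7) − m| / √1 = 3
|m − (−7)| = 3, so m = −4 or m = −10.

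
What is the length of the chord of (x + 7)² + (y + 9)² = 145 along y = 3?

2

From the line, y = 3. Substituting:
x² + 14x + 48 = 0
x = −6 or x = −8, giving (−6, 3) and (−8, 3).
|(−6, 3) − (−8, 3)| = √((2)² + (0)²) = 2.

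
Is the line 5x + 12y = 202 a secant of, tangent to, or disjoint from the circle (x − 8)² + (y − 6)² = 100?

secant

Substituting the line into the circle gives 169x² − 3604x + 11716 = 0.
Δ = 12988816 − 7920016 = 5068800.
Two real roots: the line is a secant.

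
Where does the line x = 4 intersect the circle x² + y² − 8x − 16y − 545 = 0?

The line gives x = 4. Substituting into the circle:
y² − 16y − 561 = 0
y = 33 or y = −17, giving (4, 33) and (4, −17).

(4, −17) and (4, 33)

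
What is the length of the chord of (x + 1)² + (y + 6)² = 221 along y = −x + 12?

9√2

The distance from (−1, −6) to the line is 19/√2, and r² = 221.
Chord = 2√(r² − d²) = 2·√(81/2) = 9√2.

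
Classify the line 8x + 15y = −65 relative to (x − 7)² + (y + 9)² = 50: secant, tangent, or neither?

secant

Substituting the line into the circle gives 289x² − 4270x + 4675 = 0.
Δ = 18232900 − 5404300 = 12828600.
Two real roots: the line is a secant.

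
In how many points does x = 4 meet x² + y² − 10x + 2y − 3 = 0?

Centre (5, −1), r² = 29. Distance² from centre to line = (1)² = 1.
Since d² < r², the line cuts the circle twice.

2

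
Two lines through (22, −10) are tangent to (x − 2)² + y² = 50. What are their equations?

A line y − (−10) = m(x − (22)) is tangent when its distance from (2, 0) is 5√2:
(−20m − (10))² = 50(m² + 1)
7m² + 8m + 1 = 0, so m = −1/7 or m = −1.
With m = −1/7: x + 7y = −48. With m = −1: x + y = 12.

x + 7y = −48 and x + y = 12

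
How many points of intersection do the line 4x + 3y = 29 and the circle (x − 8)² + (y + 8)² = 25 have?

2

d² = (4·8 + 3·(−8) − (29))²/25 = 441/25; r² = 25.
Since d² < r², the line cuts the circle twice.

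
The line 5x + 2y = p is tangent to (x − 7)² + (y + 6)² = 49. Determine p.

p = 23 ± 7√29

The line touches the circle iff its distance from (7, −6) is 7:
|5·7 + 2·(−6) − p| / √29 = 7
|p − (23)| = 7√29.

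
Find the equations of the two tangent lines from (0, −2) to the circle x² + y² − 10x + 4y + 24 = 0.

Let a tangent through (0, −2) have slope m. Its distance from (5, −2) must equal √5:
(5m − (0))² = 5(m² + 1)
4m² − 1 = 0, so m = 1/2 or m = −1/2.
Through (0, −2) these give x − 2y = 4 and x + 2y = −4.

x − 2y = 4 and x + 2y = −4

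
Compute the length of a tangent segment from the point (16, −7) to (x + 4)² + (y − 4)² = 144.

√377

The centre is (−4, 4) and r = 12. The square of the distance from P to the centre is 400 + 121 = 521.
The tangent meets the radius at right angles, so tangent² = |PO|² − r² = 521 − 144 = 377.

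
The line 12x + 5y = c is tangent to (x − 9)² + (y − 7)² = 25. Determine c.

Tangency holds when the distance from the centre (9, 7) to the line equals the radius 5:
|12·9 + 5·7 − c| / √169 = 5
|c − (143)| = 5·13, so c = 208 or c = 78.

c = 78 or c = 208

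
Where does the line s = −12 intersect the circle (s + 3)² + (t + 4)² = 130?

The line gives s = −12. Substituting into the circle:
t² + 8t − 33 = 0
t = 3 or t = −11, giving (−12, 3) and (−12, −11).

(−12, −11) and (−12, 3)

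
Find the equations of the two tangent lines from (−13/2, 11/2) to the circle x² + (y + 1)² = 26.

x + 5y = 21 and 5x + y = −27

Let a tangent through (−13/2, 11/2) have slope m. Its distance from (0, −1) must equal √26:
[m·(13/2) − (−13/2)]² = 26(m² + 1)
5m² + 26m + 5 = 0, so m = −1/5 or m = −5.
Through (−13/2, 11/2) these give x + 5y = 21 and 5x + y = −27.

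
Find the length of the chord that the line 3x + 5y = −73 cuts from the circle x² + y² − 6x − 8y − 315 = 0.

2√34

Express y = (−73 − 3x)/5 and substitute into the circle:
34x² + 408x + 374 = 0  ⟹  x² + 12x + 11 = 0
x = −1 or x = −11, giving (−1, −14) and (−11, −8).
Chord length = distance between (−1, −14) and (−11, −8) = √136 = 2√34.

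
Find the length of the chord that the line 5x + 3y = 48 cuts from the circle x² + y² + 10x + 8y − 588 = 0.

Centre (−5, −4), r² = 629. Perpendicular distance d from centre to line = |−85| / √34 = 85/√34.
Half the chord is √(r² − d²) = √(833/2), so the full chord is 7√34.

7√34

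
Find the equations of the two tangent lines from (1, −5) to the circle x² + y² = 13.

2x + 3y = −13 and 3x − 2y = 13

Let a tangent through (1, −5) have slope m. Its distance from (0, 0) must equal √13:
(−1m − (5))² = 13(m² + 1)
6m² − 5m − 6 = 0, so m = −2/3 or m = 3/2.
With m = −2/3: 2x + 3y = −13. With m = 3/2: 3x − 2y = 13.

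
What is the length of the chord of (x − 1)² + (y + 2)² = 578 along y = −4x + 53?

10√17

Express y = −4x + 53 and substitute into the circle:
17x² − 442x + 2448 = 0  ⟹  x² − 26x + 144 = 0
x = 18 or x = 8, giving (18, −19) and (8, 21).
Chord length = distance between (18, −19) and (8, 21) = √1700 = 10√17.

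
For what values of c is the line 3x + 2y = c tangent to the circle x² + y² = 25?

c = ±5√13

Tangency holds when the distance from the centre (0, 0) to the line equals the radius 5:
|3·0 + 2·0 − c| / √13 = 5
|c| = 5√13.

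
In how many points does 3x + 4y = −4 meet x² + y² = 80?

2

Substituting the line into the circle gives 25x² + 24x − 1264 = 0.
Δ = 576 − (−126400) = 126976.
Two real roots: the line is a secant.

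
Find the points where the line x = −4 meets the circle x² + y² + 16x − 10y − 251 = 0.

The line gives x = −4. Substituting into the circle:
y² − 10y − 299 = 0
y = 23 or y = −13, giving (−4, 23) and (−4, −13).

(−4, −13) and (−4, 23)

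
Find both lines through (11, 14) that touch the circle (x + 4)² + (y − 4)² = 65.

7x − 4y = 21 and x − 8y = −101

Let a tangent through (11, 14) have slope m. Its distance from (−4, 4) must equal √65:
[m·(−15) − (−10)]² = 65(m² + 1)
32m² − 60m + 7 = 0, so m = 7/4 or m = 1/8.
Through (11, 14) these give 7x − 4y = 21 and x − 8y = −101.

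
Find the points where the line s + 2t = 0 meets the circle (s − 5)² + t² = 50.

(−2, 1) and (10, −5)

Substitute t = (−s)/2:
5s² − 40s − 100 = 0  ⟹  s² − 8s − 20 = 0
s = 10 or s = −2, giving (10, −5) and (−2, 1).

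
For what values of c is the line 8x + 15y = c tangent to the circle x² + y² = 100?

c = −170 or c = 170

The line touches the circle iff its distance from (0, 0) is 10:
|8·0 + 15·0 − c| / √289 = 10
|c| = 10·17, so c = 170 or c = −170.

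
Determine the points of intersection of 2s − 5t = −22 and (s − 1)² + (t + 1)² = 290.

(−16, −2) and (14, 10)

From the line, t = (22 + 2s)/5. Substituting:
29s² + 58s − 6496 = 0  ⟹  s² + 2s − 224 = 0
s = 14 or s = −16, giving (14, 10) and (−16, −2).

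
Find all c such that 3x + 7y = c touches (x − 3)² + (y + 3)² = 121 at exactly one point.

c = −12 ± 11√58

The line touches the circle iff its distance from (3, −3) is 11:
|3·3 + 7·(−3) − c| / √58 = 11
|c − (−12)| = 11√58.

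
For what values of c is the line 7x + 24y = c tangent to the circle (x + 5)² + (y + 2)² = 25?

c = −208 or c = 42

Tangency holds when the distance from the centre (−5, −2) to the line equals the radius 5:
|7·(−5) + 24·(−2) − c| / √625 = 5
|c − (−83)| = 5·25, so c = 42 or c = −208.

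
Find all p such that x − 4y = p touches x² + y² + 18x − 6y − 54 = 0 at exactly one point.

The line touches the circle iff its distance from (−9, 3) is 12:
|1·(−9) − 4·3 − p| / √17 = 12
|p − (−21)| = 12√17.

p = −21 ± 12√17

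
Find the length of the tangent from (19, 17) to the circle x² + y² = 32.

√618

With centre O = (0, 0), |OP|² = 650 and r² = 32.
Power of the point: PT² = |PO|² − r² = 618, so PT = √618.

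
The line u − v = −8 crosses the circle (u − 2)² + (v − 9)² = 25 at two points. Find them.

Substitute v = u + 8:
2u² − 6u − 20 = 0  ⟹  u² − 3u − 10 = 0
u = 5 or u = −2, giving (5, 13) and (−2, 6).

(−2, 6) and (5, 13)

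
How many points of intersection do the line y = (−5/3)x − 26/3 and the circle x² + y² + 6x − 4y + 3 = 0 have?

d² = (5·(−3) + 3·2 − (−26))²/34 = 17/2; r² = 10.
Since d² < r², the line cuts the circle twice.

2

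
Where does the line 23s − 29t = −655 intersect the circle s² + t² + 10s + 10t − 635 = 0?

(−31, −2) and (−2, 21)

Substitute t = (655 + 23s)/29:
1370s² + 45210s + 84940 = 0  ⟹  s² + 33s + 62 = 0
s = −2 or s = −31, giving (−2, 21) and (−31, −2).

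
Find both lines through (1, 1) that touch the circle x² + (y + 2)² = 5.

Write the tangent as mx − y + (1 − m·(1)) = 0 and set its distance from the centre to √5:
[m·(−1) − (−3)]² = 5(m² + 1)
2m² + 3m − 2 = 0, so m = 1/2 or m = −2.
Through (1, 1) these give x − 2y = −1 and 2x + y = 3.

x − 2y = −1 and 2x + y = 3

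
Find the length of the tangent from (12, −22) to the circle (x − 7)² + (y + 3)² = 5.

Centre (7, −3), r² = 5. |PO|² = (5)² + (−19)² = 386.
The tangent meets the radius at right angles, so tangent² = |PO|² − r² = 386 − 5 = 381.

√381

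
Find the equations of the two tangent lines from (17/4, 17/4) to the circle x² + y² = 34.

3x + 5y = 34 and 5x + 3y = 34

Let a tangent through (17/4, 17/4) have slope m. Its distance from (0, 0) must equal √34:
(−17/4m − (−17/4))² = 34(m² + 1)
15m² + 34m + 15 = 0, so m = −3/5 or m = −5/3.
Through (17/4, 17/4) these give 3x + 5y = 34 and 5x + 3y = 34.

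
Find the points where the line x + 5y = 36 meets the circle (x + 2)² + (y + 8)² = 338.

Substitute y = (36 − x)/5:
26x² − 52x − 2574 = 0  ⟹  x² − 2x − 99 = 0
x = 11 or x = −9, giving (11, 5) and (−9, 9).

(−9, 9) and (11, 5)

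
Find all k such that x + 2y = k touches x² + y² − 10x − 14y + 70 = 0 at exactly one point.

k = 19 ± 2√5

For a tangent, require d(centre, line) = r = 2.
|1·5 + 2·7 − k| / √5 = 2
|k − (19)| = 2√5.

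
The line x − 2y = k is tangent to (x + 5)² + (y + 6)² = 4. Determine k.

k = 7 ± 2√5

The line touches the circle iff its distance from (−5, −6) is 2:
|1·(−5) − 2·(−6) − k| / √5 = 2
|k − (7)| = 2√5.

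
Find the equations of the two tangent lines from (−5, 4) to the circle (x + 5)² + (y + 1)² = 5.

2x − y = −14 and 2x + y = −6

Write the tangent as mx − y + (4 − m·(−5)) = 0 and set its distance from the centre to √5:
[m·(0) − (−5)]² = 5(m² + 1)
m² − 4 = 0, so m = 2 or m = −2.
With m = 2: 2x − y = −14. With m = −2: 2x + y = −6.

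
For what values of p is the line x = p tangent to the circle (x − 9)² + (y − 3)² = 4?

p = 7 or p = 11

For a tangent, require d(centre, line) = r = 2.
|1·9 + 0·3 − p| / √1 = 2
|p − (9)| = 2, so p = 11 or p = 7.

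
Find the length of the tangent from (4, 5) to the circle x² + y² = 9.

4√2

The centre is (0, 0) and r = 3. The square of the distance from P to the centre is 16 + 25 = 41.
The tangent meets the radius at right angles, so tangent² = |PO|² − r² = 41 − 9 = 32.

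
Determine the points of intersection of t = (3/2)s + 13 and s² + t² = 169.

Substitute t = (26 + 3s)/2:
13s² + 156s = 0  ⟹  s² + 12s = 0
s = 0 or s = −12, giving (0, 13) and (−12, −5).

(−12, −5) and (0, 13)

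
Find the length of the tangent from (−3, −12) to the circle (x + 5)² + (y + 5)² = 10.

Centre (−5, −5), r² = 10. |PO|² = (2)² + (−7)² = 53.
Power of the point: PT² = |PO|² − r² = 43, so PT = √43.

√43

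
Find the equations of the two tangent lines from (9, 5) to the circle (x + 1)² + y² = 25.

Write the tangent as mx − y + (5 − m·(9)) = 0 and set its distance from the centre to 5:
(−10m − (−5))² = 25(m² + 1)
3m² − 4m = 0, so m = 0 or m = 4/3.
Through (9, 5) these give y = 5 and 4x − 3y = 21.

y = 5 and 4x − 3y = 21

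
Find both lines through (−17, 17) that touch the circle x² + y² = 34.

Write the tangent as mx − y + (17 − m·(−17)) = 0 and set its distance from the centre to √34:
(17m − (−17))² = 34(m² + 1)
15m² + 34m + 15 = 0, so m = −5/3 or m = −3/5.
With m = −5/3: 5x + 3y = −34. With m = −3/5: 3x + 5y = 34.

5x + 3y = −34 and 3x + 5y = 34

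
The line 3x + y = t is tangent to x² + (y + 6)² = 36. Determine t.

t = −6 ± 6√10

The line touches the circle iff its distance from (0, −6) is 6:
|3·0 + 1·(−6) − t| / √10 = 6
|t − (−6)| = 6√10.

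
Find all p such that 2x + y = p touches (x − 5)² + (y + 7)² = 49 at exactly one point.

p = 3 ± 7√5

Tangency holds when the distance from the centre (5, −7) to the line equals the radius 7:
|2·5 + 1·(−7) − p| / √5 = 7
|p − (3)| = 7√5.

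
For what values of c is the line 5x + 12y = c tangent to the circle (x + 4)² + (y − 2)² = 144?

c = −152 or c = 160

Tangency holds when the distance from the centre (−4, 2) to the line equals the radius 12:
|5·(−4) + 12·2 − c| / √169 = 12
|c − (4)| = 12·13, so c = 160 or c = −152.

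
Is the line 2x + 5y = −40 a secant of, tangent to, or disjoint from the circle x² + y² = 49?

Substituting the line into the circle gives 29x² + 160x + 375 = 0.
Discriminant = (160)² − 4·29·(375) = −17900 < 0.
No real roots: the line does not meet the circle.

disjoint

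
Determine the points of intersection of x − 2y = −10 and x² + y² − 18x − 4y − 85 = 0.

Express y = (10 + x)/2 and substitute into the circle:
5x² − 60x − 320 = 0  ⟹  x² − 12x − 64 = 0
x = 16 or x = −4, giving (16, 13) and (−4, 3).

(−4, 3) and (16, 13)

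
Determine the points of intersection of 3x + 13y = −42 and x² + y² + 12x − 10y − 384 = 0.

(−27, 3) and (12, −6)

Substitute y = (−42 − 3x)/13:
178x² + 2670x − 57672 = 0  ⟹  x² + 15x − 324 = 0
x = 12 or x = −27, giving (12, −6) and (−27, 3).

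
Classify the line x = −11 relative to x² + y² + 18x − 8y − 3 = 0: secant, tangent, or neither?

Centre (−9, 4), r² = 100. Distance² from centre to line = (2)² = 4.
Since d² < r², the line cuts the circle twice.

secant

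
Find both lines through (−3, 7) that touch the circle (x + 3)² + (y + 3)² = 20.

2x + y = 1 and 2x − y = −13

Write the tangent as mx − y + (7 − m·(−3)) = 0 and set its distance from the centre to 2√5:
(0m − (−10))² = 20(m² + 1)
m² − 4 = 0, so m = −2 or m = 2.
With m = −2: 2x + y = 1. With m = 2: 2x − y = −13.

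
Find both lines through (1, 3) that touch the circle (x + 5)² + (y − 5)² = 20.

Let a tangent through (1, 3) have slope m. Its distance from (−5, 5) must equal 2√5:
[m·(−6) − (2)]² = 20(m² + 1)
2m² + 3m − 2 = 0, so m = 1/2 or m = −2.
Through (1, 3) these give x − 2y = −5 and 2x + y = 5.

x − 2y = −5 and 2x + y = 5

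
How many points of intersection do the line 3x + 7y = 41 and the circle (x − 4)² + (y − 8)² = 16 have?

Substituting the line into the circle gives 58x² − 302x + 225 = 0.
Discriminant = (−302)² − 4·58·(225) = 39004 > 0.
Two real roots: the line is a secant.

2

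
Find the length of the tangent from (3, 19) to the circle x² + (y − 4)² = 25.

With centre O = (0, 4), |OP|² = 234 and r² = 25.
Power of the point: PT² = |PO|² − r² = 209, so PT = √209.

√209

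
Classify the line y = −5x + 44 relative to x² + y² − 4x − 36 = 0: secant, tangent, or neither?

Centre (2, 0), r² = 40. Distance² from centre to line = (−34)²/26 = 578/13.
Since d² > r², the line lies outside the circle.

neither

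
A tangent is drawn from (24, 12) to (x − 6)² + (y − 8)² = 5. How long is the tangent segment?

√335

With centre O = (6, 8), |OP|² = 340 and r² = 5.
By the tangent–radius right angle, tangent length = √(|PO|² − r²) = √335.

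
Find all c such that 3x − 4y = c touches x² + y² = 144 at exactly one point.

c = −60 or c = 60

For a tangent, require d(centre, line) = r = 12.
|3·0 − 4·0 − c| / √25 = 12
|c| = 12·5, so c = 60 or c = −60.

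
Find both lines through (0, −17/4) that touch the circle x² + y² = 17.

x − 4y = 17 and x + 4y = −17

A line y − (−17/4) = m(x − (0)) is tangent when its distance from (0, 0) is √17:
[m·(0) − (17/4)]² = 17(m² + 1)
16m² − 1 = 0, so m = 1/4 or m = −1/4.
Through (0, −17/4) these give x − 4y = 17 and x + 4y = −17.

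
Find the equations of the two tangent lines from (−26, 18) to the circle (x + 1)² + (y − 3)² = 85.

2x + 9y = 110 and 7x + 6y = −74

Let a tangent through (−26, 18) have slope m. Its distance from (−1, 3) must equal √85:
(25m − (−15))² = 85(m² + 1)
54m² + 75m + 14 = 0, so m = −2/9 or m = −7/6.
Through (−26, 18) these give 2x + 9y = 110 and 7x + 6y = −74.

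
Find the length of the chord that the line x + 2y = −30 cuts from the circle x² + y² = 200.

From the line, y = (−30 − x)/2. Substituting:
5x² + 60x + 100 = 0  ⟹  x² + 12x + 20 = 0
x = −2 or x = −10, giving (−2, −14) and (−10, −10).
|(−2, −14) − (−10, −10)| = √((8)² + (−4)²) = 4√5.

4√5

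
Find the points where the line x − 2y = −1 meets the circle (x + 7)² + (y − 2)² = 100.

(−13, −6) and (3, 2)

Express y = (1 + x)/2 and substitute into the circle:
5x² + 50x − 195 = 0  ⟹  x² + 10x − 39 = 0
x = 3 or x = −13, giving (3, 2) and (−13, −6).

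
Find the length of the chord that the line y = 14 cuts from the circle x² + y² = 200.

The distance from (0, 0) to the line is 14, and r² = 200.
Chord = 2√(r² − d²) = 2·√(4) = 4.

4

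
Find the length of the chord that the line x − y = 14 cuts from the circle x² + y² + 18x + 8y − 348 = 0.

23√2

Centre (−9, −4), r² = 445. Perpendicular distance d from centre to line = |−19| / √2 = 19/√2.
Chord = 2√(r² − d²) = 2·√(529/2) = 23√2.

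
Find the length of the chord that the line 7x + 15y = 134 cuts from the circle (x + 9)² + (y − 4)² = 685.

Substitute y = (134 − 7x)/15:
274x² + 3014x − 130424 = 0  ⟹  x² + 11x − 476 = 0
x = 17 or x = −28, giving (17, 1) and (−28, 22).
|(17, 1) − (−28, 22)| = √((45)² + (−21)²) = 3√274.

3√274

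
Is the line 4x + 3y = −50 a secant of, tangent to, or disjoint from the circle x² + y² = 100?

tangent

Substituting the line into the circle gives 25x² + 400x + 1600 = 0.
Discriminant = (400)² − 4·25·(1600) = 0.
A repeated root: the line is tangent.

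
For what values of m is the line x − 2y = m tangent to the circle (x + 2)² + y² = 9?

For a tangent, require d(centre, line) = r = 3.
|1·(−2) − 2·0 − m| / √5 = 3
|m − (−2)| = 3√5.

m = −2 ± 3√5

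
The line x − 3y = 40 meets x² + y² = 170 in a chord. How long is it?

2√10

From the line, y = (−40 + x)/3. Substituting:
10x² − 80x + 70 = 0  ⟹  x² − 8x + 7 = 0
x = 7 or x = 1, giving (7, −11) and (1, −13).
Chord length = distance between (7, −11) and (1, −13) = √40 = 2√10.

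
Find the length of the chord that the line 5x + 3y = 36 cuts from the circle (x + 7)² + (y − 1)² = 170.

Express y = (36 − 5x)/3 and substitute into the circle:
34x² − 204x = 0  ⟹  x² − 6x = 0
x = 6 or x = 0, giving (6, 2) and (0, 12).
Chord length = distance between (6, 2) and (0, 12) = √136 = 2√34.

2√34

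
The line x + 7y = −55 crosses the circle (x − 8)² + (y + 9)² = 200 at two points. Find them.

(−6, −7) and (22, −11)

Express y = (−55 − x)/7 and substitute into the circle:
50x² − 800x − 6600 = 0  ⟹  x² − 16x − 132 = 0
x = 22 or x = −6, giving (22, −11) and (−6, −7).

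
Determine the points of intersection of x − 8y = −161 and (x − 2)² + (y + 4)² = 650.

Substitute y = (161 + x)/8:
65x² + 130x − 4095 = 0  ⟹  x² + 2x − 63 = 0
x = 7 or x = −9, giving (7, 21) and (−9, 19).

(−9, 19) and (7, 21)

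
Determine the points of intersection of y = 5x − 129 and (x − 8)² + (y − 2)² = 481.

(23, −14) and (28, 11)

Express y = 5x − 129 and substitute into the circle:
26x² − 1326x + 16744 = 0  ⟹  x² − 51x + 644 = 0
x = 28 or x = 23, giving (28, 11) and (23, −14).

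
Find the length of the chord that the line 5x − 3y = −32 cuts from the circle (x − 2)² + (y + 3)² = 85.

The distance from (2, −3) to the line is 51/√34, and r² = 85.
Half the chord is √(r² − d²) = √(17/2), so the full chord is √34.

√34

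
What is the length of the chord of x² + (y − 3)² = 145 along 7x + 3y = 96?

Substitute y = (96 − 7x)/3:
58x² − 1218x + 6264 = 0  ⟹  x² − 21x + 108 = 0
x = 12 or x = 9, giving (12, 4) and (9, 11).
Chord length = distance between (12, 4) and (9, 11) = √58 = √58.

√58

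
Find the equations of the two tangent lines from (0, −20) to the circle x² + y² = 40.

3x − y = 20 and 3x + y = −20

Write the tangent as mx − y + (−20 − m·(0)) = 0 and set its distance from the centre to 2√10:
[m·(0) − (20)]² = 40(m² + 1)
m² − 9 = 0, so m = 3 or m = −3.
With m = 3: 3x − y = 20. With m = −3: 3x + y = −20.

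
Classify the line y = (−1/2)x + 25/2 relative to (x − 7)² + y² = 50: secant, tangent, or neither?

neither

d² = (1·7 + 2·0 − (25))²/5 = 324/5; r² = 50.
Since d² > r², the line lies outside the circle.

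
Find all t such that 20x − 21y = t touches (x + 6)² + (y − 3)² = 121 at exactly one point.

The line touches the circle iff its distance from (−6, 3) is 11:
|20·(−6) − 21·3 − t| / √841 = 11
|t − (−183)| = 11·29, so t = 136 or t = −502.

t = −502 or t = 136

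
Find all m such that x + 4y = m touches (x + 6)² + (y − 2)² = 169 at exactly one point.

For a tangent, require d(centre, line) = r = 13.
|1·(−6) + 4·2 − m| / √17 = 13
|m − (2)| = 13√17.

m = 2 ± 13√17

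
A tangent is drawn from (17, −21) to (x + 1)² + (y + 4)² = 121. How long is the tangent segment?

2√123

The centre is (−1, −4) and r = 11. The square of the distance from P to the centre is 324 + 289 = 613.
Power of the point: PT² = |PO|² − r² = 492, so PT = 2√123.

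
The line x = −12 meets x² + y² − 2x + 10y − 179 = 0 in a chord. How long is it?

12

The line gives x = −12. Substituting into the circle:
y² + 10y − 11 = 0
y = 1 or y = −11, giving (−12, 1) and (−12, −11).
|(−12, 1) − (−12, −11)| = √((0)² + (12)²) = 12.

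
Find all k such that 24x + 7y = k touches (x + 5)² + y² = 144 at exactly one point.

k = −420 or k = 180

Tangency holds when the distance from the centre (−5, 0) to the line equals the radius 12:
|24·(−5) + 7·0 − k| / √625 = 12
|k − (−120)| = 12·25, so k = 180 or k = −420.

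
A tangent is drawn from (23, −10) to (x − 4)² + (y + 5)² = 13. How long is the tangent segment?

√373

With centre O = (4, −5), |OP|² = 386 and r² = 13.
Power of the point: PT² = |PO|² − r² = 373, so PT = √373.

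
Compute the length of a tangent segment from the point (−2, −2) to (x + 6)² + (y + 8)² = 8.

2√11

The centre is (−6, −8) and r = 2√2. The square of the distance from P to the centre is 16 + 36 = 52.
The tangent meets the radius at right angles, so tangent² = |PO|² − r² = 52 − 8 = 44.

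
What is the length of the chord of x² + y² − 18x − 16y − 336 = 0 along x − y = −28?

Express y = x + 28 and substitute into the circle:
2x² + 22x = 0  ⟹  x² + 11x = 0
x = 0 or x = −11, giving (0, 28) and (−11, 17).
Chord length = distance between (0, 28) and (−11, 17) = √242 = 11√2.

11√2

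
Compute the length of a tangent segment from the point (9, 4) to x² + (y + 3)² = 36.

The centre is (0, −3) and r = 6. The square of the distance from P to the centre is 81 + 49 = 130.
Power of the point: PT² = |PO|² − r² = 94, so PT = √94.

√94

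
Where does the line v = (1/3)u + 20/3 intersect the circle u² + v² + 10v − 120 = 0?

(−8, 4) and (1, 7)

Express v = (20 + u)/3 and substitute into the circle:
10u² + 70u − 80 = 0  ⟹  u² + 7u − 8 = 0
u = 1 or u = −8, giving (1, 7) and (−8, 4).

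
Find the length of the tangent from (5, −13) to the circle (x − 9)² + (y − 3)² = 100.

With centre O = (9, 3), |OP|² = 272 and r² = 100.
Power of the point: PT² = |PO|² − r² = 172, so PT = 2√43.

2√43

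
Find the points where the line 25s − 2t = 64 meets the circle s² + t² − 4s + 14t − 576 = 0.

(0, −32) and (4, 18)

From the line, t = (−64 + 25s)/2. Substituting:
629s² − 2516s = 0  ⟹  s² − 4s = 0
s = 4 or s = 0, giving (4, 18) and (0, −32).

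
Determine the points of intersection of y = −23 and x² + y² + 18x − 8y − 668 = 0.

From the line, y = −23. Substituting:
x² + 18x + 45 = 0
x = −3 or x = −15, giving (−3, −23) and (−15, −23).

(−15, −23) and (−3, −23)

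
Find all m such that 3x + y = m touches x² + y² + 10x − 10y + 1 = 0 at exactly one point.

m = −10 ± 7√10

Tangency holds when the distance from the centre (−5, 5) to the line equals the radius 7:
|3·(−5) + 1·5 − m| / √10 = 7
|m − (−10)| = 7√10.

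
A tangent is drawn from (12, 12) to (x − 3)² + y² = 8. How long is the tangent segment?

√217

The centre is (3, 0) and r = 2√2. The square of the distance from P to the centre is 81 + 144 = 225.
By the tangent–radius right angle, tangent length = √(|PO|² − r²) = √217.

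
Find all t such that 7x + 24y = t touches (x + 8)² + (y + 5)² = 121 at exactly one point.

For a tangent, require d(centre, line) = r = 11.
|7·(−8) + 24·(−5) − t| / √625 = 11
|t − (−176)| = 11·25, so t = 99 or t = −451.

t = −451 or t = 99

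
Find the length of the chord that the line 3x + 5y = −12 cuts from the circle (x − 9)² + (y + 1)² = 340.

6√34

Express y = (−12 − 3x)/5 and substitute into the circle:
34x² − 408x − 6426 = 0  ⟹  x² − 12x − 189 = 0
x = 21 or x = −9, giving (21, −15) and (−9, 3).
Chord length = distance between (21, −15) and (−9, 3) = √1224 = 6√34.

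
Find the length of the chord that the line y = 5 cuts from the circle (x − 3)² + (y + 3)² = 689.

From the line, y = 5. Substituting:
x² − 6x − 616 = 0
x = 28 or x = −22, giving (28, 5) and (−22, 5).
|(28, 5) − (−22, 5)| = √((50)² + (0)²) = 50.

50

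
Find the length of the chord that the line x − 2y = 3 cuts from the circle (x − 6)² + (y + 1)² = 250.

14√5

Centre (6, −1), r² = 250. Perpendicular distance d from centre to line = |5| / √5 = 5/√5.
Half the chord is √(r² − d²) = √(245), so the full chord is 14√5.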